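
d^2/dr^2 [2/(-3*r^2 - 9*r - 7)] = 12*(3*r^2 + 9*r - 3*(2*r + 3)^2 + 7)/(3*r^2 + 9*r + 7)^3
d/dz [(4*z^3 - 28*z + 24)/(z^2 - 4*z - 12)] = 4*(z^4 - 8*z^3 - 29*z^2 - 12*z + 108)/(z^4 - 8*z^3 - 8*z^2 + 96*z + 144)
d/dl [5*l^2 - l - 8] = 10*l - 1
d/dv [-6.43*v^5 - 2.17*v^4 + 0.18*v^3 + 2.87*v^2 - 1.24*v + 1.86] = -32.15*v^4 - 8.68*v^3 + 0.54*v^2 + 5.74*v - 1.24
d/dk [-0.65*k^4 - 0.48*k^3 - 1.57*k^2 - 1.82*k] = -2.6*k^3 - 1.44*k^2 - 3.14*k - 1.82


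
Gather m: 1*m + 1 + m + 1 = 2*m + 2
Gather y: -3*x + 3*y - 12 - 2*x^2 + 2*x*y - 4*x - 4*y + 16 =-2*x^2 - 7*x + y*(2*x - 1) + 4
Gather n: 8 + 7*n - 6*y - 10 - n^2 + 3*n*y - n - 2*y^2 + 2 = -n^2 + n*(3*y + 6) - 2*y^2 - 6*y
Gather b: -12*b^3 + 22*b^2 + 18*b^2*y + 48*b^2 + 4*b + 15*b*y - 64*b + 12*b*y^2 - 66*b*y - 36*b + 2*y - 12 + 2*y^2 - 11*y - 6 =-12*b^3 + b^2*(18*y + 70) + b*(12*y^2 - 51*y - 96) + 2*y^2 - 9*y - 18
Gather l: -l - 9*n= -l - 9*n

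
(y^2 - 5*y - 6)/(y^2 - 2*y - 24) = (y + 1)/(y + 4)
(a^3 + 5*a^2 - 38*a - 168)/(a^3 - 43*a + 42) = (a + 4)/(a - 1)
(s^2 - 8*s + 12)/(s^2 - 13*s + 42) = (s - 2)/(s - 7)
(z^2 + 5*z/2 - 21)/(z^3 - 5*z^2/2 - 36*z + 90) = (2*z - 7)/(2*z^2 - 17*z + 30)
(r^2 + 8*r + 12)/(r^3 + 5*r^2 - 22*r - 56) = (r + 6)/(r^2 + 3*r - 28)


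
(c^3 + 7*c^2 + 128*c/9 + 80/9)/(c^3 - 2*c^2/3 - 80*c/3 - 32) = (c + 5/3)/(c - 6)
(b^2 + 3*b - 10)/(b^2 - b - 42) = (-b^2 - 3*b + 10)/(-b^2 + b + 42)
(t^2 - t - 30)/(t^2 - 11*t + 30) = (t + 5)/(t - 5)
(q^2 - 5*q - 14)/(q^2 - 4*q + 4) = (q^2 - 5*q - 14)/(q^2 - 4*q + 4)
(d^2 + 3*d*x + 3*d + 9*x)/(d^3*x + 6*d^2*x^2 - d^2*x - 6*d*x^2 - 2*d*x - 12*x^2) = (d^2 + 3*d*x + 3*d + 9*x)/(x*(d^3 + 6*d^2*x - d^2 - 6*d*x - 2*d - 12*x))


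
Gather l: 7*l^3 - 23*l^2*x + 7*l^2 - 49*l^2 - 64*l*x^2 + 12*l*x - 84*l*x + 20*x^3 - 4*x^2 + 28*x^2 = 7*l^3 + l^2*(-23*x - 42) + l*(-64*x^2 - 72*x) + 20*x^3 + 24*x^2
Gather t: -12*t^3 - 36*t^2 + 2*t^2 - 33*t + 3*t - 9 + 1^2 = -12*t^3 - 34*t^2 - 30*t - 8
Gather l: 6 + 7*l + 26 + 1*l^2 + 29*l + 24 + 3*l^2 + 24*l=4*l^2 + 60*l + 56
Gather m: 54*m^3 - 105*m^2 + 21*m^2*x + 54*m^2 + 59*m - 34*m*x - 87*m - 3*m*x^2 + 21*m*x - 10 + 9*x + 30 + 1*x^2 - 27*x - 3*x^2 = 54*m^3 + m^2*(21*x - 51) + m*(-3*x^2 - 13*x - 28) - 2*x^2 - 18*x + 20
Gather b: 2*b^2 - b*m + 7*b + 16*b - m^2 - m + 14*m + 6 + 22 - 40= 2*b^2 + b*(23 - m) - m^2 + 13*m - 12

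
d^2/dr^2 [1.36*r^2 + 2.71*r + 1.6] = 2.72000000000000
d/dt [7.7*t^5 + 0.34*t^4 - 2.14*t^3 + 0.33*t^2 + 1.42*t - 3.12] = 38.5*t^4 + 1.36*t^3 - 6.42*t^2 + 0.66*t + 1.42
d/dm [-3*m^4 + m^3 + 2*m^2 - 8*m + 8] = -12*m^3 + 3*m^2 + 4*m - 8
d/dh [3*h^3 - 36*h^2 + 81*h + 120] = 9*h^2 - 72*h + 81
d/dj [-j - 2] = -1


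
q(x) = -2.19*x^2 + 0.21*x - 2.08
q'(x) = 0.21 - 4.38*x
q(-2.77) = -19.47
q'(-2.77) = 12.34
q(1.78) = -8.64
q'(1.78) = -7.59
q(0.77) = -3.22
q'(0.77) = -3.16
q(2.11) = -11.39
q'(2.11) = -9.03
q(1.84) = -9.11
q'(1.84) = -7.85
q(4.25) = -40.74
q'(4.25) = -18.40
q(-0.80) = -3.65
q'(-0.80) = 3.71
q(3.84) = -33.57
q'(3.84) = -16.61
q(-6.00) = -82.18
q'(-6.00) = 26.49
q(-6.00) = -82.18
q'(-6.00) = 26.49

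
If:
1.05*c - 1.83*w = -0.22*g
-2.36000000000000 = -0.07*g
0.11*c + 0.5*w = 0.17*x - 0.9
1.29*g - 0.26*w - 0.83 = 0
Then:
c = 278.91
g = 33.71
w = 164.08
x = 668.36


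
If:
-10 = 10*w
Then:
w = -1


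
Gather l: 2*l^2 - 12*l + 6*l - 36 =2*l^2 - 6*l - 36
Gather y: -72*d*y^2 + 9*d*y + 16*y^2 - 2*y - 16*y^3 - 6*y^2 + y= -16*y^3 + y^2*(10 - 72*d) + y*(9*d - 1)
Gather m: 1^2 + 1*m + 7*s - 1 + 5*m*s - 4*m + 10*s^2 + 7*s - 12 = m*(5*s - 3) + 10*s^2 + 14*s - 12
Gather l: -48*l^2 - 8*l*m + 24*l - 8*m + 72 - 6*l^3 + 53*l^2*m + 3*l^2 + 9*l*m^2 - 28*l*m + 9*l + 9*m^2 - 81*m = -6*l^3 + l^2*(53*m - 45) + l*(9*m^2 - 36*m + 33) + 9*m^2 - 89*m + 72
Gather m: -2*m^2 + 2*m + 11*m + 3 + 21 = -2*m^2 + 13*m + 24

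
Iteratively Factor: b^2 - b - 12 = (b + 3)*(b - 4)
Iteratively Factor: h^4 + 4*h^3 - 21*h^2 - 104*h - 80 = (h + 1)*(h^3 + 3*h^2 - 24*h - 80) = (h + 1)*(h + 4)*(h^2 - h - 20) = (h + 1)*(h + 4)^2*(h - 5)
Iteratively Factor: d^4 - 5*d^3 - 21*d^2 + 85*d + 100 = (d - 5)*(d^3 - 21*d - 20) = (d - 5)*(d + 4)*(d^2 - 4*d - 5) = (d - 5)^2*(d + 4)*(d + 1)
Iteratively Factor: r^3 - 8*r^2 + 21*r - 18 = (r - 3)*(r^2 - 5*r + 6) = (r - 3)^2*(r - 2)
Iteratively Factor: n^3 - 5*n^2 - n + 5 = (n - 5)*(n^2 - 1) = (n - 5)*(n - 1)*(n + 1)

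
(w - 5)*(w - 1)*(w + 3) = w^3 - 3*w^2 - 13*w + 15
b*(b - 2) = b^2 - 2*b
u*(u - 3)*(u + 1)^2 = u^4 - u^3 - 5*u^2 - 3*u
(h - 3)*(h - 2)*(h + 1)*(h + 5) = h^4 + h^3 - 19*h^2 + 11*h + 30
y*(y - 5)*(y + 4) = y^3 - y^2 - 20*y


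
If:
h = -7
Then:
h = -7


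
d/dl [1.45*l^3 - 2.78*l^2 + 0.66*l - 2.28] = 4.35*l^2 - 5.56*l + 0.66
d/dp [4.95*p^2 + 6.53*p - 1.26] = 9.9*p + 6.53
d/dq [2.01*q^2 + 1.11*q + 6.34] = 4.02*q + 1.11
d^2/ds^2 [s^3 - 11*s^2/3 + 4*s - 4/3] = 6*s - 22/3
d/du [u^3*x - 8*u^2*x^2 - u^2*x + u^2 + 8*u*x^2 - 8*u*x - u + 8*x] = 3*u^2*x - 16*u*x^2 - 2*u*x + 2*u + 8*x^2 - 8*x - 1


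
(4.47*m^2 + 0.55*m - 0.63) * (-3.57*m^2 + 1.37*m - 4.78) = -15.9579*m^4 + 4.1604*m^3 - 18.364*m^2 - 3.4921*m + 3.0114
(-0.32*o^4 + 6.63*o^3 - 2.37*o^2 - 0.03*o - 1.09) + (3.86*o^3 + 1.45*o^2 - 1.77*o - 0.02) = -0.32*o^4 + 10.49*o^3 - 0.92*o^2 - 1.8*o - 1.11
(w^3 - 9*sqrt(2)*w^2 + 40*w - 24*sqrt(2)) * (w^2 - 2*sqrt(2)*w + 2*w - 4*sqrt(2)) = w^5 - 11*sqrt(2)*w^4 + 2*w^4 - 22*sqrt(2)*w^3 + 76*w^3 - 104*sqrt(2)*w^2 + 152*w^2 - 208*sqrt(2)*w + 96*w + 192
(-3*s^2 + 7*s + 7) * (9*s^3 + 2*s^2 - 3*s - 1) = -27*s^5 + 57*s^4 + 86*s^3 - 4*s^2 - 28*s - 7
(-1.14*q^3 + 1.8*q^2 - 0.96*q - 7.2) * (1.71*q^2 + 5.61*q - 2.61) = -1.9494*q^5 - 3.3174*q^4 + 11.4318*q^3 - 22.3956*q^2 - 37.8864*q + 18.792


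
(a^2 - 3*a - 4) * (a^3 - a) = a^5 - 3*a^4 - 5*a^3 + 3*a^2 + 4*a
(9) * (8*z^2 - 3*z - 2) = 72*z^2 - 27*z - 18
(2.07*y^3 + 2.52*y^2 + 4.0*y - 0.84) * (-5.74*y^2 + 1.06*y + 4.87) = -11.8818*y^5 - 12.2706*y^4 - 10.2079*y^3 + 21.334*y^2 + 18.5896*y - 4.0908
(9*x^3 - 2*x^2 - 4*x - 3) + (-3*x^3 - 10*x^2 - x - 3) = 6*x^3 - 12*x^2 - 5*x - 6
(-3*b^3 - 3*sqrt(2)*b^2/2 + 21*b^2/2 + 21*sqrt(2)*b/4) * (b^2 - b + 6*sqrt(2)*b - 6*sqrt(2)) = -3*b^5 - 39*sqrt(2)*b^4/2 + 27*b^4/2 - 57*b^3/2 + 351*sqrt(2)*b^3/4 - 273*sqrt(2)*b^2/4 + 81*b^2 - 63*b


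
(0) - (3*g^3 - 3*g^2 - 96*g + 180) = -3*g^3 + 3*g^2 + 96*g - 180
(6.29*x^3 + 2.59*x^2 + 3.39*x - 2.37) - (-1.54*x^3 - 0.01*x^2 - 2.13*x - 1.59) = 7.83*x^3 + 2.6*x^2 + 5.52*x - 0.78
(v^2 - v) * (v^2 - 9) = v^4 - v^3 - 9*v^2 + 9*v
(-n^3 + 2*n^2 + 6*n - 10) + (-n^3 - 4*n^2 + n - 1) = -2*n^3 - 2*n^2 + 7*n - 11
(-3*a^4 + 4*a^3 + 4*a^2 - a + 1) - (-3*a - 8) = -3*a^4 + 4*a^3 + 4*a^2 + 2*a + 9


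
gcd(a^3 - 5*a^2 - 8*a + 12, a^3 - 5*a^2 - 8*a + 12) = a^3 - 5*a^2 - 8*a + 12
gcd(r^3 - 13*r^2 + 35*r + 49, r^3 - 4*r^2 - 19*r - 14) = r^2 - 6*r - 7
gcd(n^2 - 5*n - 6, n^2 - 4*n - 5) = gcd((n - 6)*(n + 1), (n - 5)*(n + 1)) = n + 1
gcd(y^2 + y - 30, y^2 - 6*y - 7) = 1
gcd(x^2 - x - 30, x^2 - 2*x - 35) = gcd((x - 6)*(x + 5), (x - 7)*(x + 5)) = x + 5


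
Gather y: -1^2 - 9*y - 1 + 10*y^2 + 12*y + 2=10*y^2 + 3*y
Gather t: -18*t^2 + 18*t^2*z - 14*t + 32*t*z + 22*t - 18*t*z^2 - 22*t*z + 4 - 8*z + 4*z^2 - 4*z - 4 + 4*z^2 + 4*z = t^2*(18*z - 18) + t*(-18*z^2 + 10*z + 8) + 8*z^2 - 8*z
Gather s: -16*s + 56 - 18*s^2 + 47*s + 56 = -18*s^2 + 31*s + 112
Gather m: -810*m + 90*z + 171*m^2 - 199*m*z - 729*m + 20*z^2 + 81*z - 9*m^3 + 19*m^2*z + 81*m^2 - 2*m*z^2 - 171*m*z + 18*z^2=-9*m^3 + m^2*(19*z + 252) + m*(-2*z^2 - 370*z - 1539) + 38*z^2 + 171*z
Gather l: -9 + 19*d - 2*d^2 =-2*d^2 + 19*d - 9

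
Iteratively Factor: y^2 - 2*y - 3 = (y + 1)*(y - 3)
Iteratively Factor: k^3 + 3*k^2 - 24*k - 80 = (k - 5)*(k^2 + 8*k + 16) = (k - 5)*(k + 4)*(k + 4)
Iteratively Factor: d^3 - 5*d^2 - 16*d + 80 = (d - 5)*(d^2 - 16) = (d - 5)*(d + 4)*(d - 4)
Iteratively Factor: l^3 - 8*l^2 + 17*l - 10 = (l - 1)*(l^2 - 7*l + 10) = (l - 5)*(l - 1)*(l - 2)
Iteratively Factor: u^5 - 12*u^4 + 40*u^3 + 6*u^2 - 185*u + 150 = (u - 5)*(u^4 - 7*u^3 + 5*u^2 + 31*u - 30) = (u - 5)*(u - 3)*(u^3 - 4*u^2 - 7*u + 10) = (u - 5)*(u - 3)*(u + 2)*(u^2 - 6*u + 5) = (u - 5)*(u - 3)*(u - 1)*(u + 2)*(u - 5)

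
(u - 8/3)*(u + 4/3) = u^2 - 4*u/3 - 32/9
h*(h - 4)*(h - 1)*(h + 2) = h^4 - 3*h^3 - 6*h^2 + 8*h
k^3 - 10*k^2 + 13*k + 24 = (k - 8)*(k - 3)*(k + 1)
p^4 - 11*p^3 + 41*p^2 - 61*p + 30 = (p - 5)*(p - 3)*(p - 2)*(p - 1)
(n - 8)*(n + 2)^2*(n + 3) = n^4 - n^3 - 40*n^2 - 116*n - 96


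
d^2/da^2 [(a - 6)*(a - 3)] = 2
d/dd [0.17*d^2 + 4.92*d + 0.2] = 0.34*d + 4.92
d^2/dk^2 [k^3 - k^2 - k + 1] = 6*k - 2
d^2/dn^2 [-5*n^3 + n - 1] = -30*n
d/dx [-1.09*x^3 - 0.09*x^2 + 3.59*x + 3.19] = -3.27*x^2 - 0.18*x + 3.59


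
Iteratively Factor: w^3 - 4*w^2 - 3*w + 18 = (w + 2)*(w^2 - 6*w + 9) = (w - 3)*(w + 2)*(w - 3)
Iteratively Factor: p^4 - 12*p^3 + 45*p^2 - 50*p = (p - 2)*(p^3 - 10*p^2 + 25*p) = (p - 5)*(p - 2)*(p^2 - 5*p) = (p - 5)^2*(p - 2)*(p)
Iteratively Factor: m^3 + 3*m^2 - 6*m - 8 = (m - 2)*(m^2 + 5*m + 4) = (m - 2)*(m + 4)*(m + 1)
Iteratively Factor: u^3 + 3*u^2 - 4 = (u + 2)*(u^2 + u - 2) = (u + 2)^2*(u - 1)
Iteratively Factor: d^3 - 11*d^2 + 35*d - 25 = (d - 1)*(d^2 - 10*d + 25) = (d - 5)*(d - 1)*(d - 5)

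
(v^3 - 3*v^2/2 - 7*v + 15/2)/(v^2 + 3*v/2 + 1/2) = (2*v^3 - 3*v^2 - 14*v + 15)/(2*v^2 + 3*v + 1)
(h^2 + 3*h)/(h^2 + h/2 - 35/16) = 16*h*(h + 3)/(16*h^2 + 8*h - 35)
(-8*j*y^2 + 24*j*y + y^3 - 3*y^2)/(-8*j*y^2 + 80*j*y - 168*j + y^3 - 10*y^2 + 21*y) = y/(y - 7)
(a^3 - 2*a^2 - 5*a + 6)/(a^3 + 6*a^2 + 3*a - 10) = (a - 3)/(a + 5)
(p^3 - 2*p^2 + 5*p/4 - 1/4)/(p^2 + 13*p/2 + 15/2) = (4*p^3 - 8*p^2 + 5*p - 1)/(2*(2*p^2 + 13*p + 15))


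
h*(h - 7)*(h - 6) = h^3 - 13*h^2 + 42*h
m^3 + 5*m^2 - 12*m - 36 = (m - 3)*(m + 2)*(m + 6)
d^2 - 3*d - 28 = (d - 7)*(d + 4)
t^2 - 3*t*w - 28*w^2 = (t - 7*w)*(t + 4*w)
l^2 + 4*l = l*(l + 4)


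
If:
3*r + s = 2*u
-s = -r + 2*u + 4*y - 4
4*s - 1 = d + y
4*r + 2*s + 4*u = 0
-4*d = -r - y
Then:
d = 29/179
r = -36/179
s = 90/179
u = -9/179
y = 152/179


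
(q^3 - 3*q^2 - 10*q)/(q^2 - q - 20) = q*(q + 2)/(q + 4)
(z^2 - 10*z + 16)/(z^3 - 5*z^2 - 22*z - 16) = (z - 2)/(z^2 + 3*z + 2)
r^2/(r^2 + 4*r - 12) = r^2/(r^2 + 4*r - 12)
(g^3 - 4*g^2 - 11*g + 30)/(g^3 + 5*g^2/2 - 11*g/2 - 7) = 2*(g^2 - 2*g - 15)/(2*g^2 + 9*g + 7)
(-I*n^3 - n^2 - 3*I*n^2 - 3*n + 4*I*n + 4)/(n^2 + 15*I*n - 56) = (-I*n^3 - n^2*(1 + 3*I) + n*(-3 + 4*I) + 4)/(n^2 + 15*I*n - 56)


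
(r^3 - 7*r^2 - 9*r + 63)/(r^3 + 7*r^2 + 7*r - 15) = (r^2 - 10*r + 21)/(r^2 + 4*r - 5)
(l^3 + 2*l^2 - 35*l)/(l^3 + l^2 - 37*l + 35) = l/(l - 1)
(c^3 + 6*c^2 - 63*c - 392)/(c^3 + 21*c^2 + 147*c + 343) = (c - 8)/(c + 7)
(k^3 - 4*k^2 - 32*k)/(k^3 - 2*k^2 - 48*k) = (k + 4)/(k + 6)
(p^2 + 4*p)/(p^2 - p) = (p + 4)/(p - 1)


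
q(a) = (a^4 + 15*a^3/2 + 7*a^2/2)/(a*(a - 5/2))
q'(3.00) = -269.00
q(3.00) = 210.00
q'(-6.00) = -2.99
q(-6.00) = -3.88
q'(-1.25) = 2.43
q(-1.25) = -1.44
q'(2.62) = -4932.68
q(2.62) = 655.31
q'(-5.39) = -1.92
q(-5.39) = -5.38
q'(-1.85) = 2.53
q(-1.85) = -2.96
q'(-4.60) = -0.61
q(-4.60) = -6.38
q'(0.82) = -13.60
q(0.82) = -5.04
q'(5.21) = 10.72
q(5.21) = 134.04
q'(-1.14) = 2.34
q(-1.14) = -1.17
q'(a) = (4*a^3 + 45*a^2/2 + 7*a)/(a*(a - 5/2)) - (a^4 + 15*a^3/2 + 7*a^2/2)/(a*(a - 5/2)^2) - (a^4 + 15*a^3/2 + 7*a^2/2)/(a^2*(a - 5/2)) = (8*a^3 - 150*a - 35)/(4*a^2 - 20*a + 25)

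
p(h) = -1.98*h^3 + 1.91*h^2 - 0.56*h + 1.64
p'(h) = -5.94*h^2 + 3.82*h - 0.56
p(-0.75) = 3.97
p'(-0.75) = -6.77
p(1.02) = 0.95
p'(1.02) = -2.84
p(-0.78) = 4.18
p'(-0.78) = -7.15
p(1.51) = -1.67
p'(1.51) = -8.34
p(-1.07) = 6.85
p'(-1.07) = -11.45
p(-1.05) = 6.63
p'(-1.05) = -11.12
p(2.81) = -28.78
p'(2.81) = -36.73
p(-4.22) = 186.82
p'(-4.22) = -122.46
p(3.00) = -36.31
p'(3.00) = -42.56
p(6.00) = -360.64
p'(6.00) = -191.48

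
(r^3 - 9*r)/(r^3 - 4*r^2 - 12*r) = (9 - r^2)/(-r^2 + 4*r + 12)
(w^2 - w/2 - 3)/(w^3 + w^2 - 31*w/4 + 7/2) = 2*(2*w + 3)/(4*w^2 + 12*w - 7)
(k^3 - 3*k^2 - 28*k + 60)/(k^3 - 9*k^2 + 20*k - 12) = (k + 5)/(k - 1)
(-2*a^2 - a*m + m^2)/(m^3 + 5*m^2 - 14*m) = (-2*a^2 - a*m + m^2)/(m*(m^2 + 5*m - 14))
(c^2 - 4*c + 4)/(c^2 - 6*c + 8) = (c - 2)/(c - 4)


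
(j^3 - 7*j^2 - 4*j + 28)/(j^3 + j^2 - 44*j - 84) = (j - 2)/(j + 6)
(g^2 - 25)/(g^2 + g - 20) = (g - 5)/(g - 4)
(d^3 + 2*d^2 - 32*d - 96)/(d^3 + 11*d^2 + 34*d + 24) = (d^2 - 2*d - 24)/(d^2 + 7*d + 6)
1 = 1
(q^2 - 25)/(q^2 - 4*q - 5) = (q + 5)/(q + 1)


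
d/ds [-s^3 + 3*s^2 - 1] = 3*s*(2 - s)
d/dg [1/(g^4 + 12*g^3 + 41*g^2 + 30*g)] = 2*(-2*g^3 - 18*g^2 - 41*g - 15)/(g^2*(g^3 + 12*g^2 + 41*g + 30)^2)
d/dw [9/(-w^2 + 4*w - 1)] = 18*(w - 2)/(w^2 - 4*w + 1)^2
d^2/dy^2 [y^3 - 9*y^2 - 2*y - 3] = 6*y - 18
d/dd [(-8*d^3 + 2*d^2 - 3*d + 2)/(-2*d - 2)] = (16*d^3 + 22*d^2 - 4*d + 5)/(2*(d^2 + 2*d + 1))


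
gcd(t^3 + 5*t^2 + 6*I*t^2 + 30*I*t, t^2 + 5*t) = t^2 + 5*t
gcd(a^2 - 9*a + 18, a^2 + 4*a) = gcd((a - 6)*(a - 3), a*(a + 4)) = 1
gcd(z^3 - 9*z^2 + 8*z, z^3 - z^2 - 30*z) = z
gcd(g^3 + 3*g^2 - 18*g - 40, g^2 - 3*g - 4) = g - 4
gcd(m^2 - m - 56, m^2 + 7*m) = m + 7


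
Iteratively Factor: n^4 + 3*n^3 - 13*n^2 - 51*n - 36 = (n + 1)*(n^3 + 2*n^2 - 15*n - 36) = (n - 4)*(n + 1)*(n^2 + 6*n + 9) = (n - 4)*(n + 1)*(n + 3)*(n + 3)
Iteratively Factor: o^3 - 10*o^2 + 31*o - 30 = (o - 3)*(o^2 - 7*o + 10) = (o - 3)*(o - 2)*(o - 5)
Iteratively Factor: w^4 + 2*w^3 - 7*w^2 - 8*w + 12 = (w + 2)*(w^3 - 7*w + 6) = (w + 2)*(w + 3)*(w^2 - 3*w + 2) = (w - 2)*(w + 2)*(w + 3)*(w - 1)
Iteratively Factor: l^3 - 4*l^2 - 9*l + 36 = (l + 3)*(l^2 - 7*l + 12) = (l - 3)*(l + 3)*(l - 4)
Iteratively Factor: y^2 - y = (y)*(y - 1)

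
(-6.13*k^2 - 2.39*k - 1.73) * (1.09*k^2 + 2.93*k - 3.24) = -6.6817*k^4 - 20.566*k^3 + 10.9728*k^2 + 2.6747*k + 5.6052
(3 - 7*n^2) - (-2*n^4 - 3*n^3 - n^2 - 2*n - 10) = 2*n^4 + 3*n^3 - 6*n^2 + 2*n + 13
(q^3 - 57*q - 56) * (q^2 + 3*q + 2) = q^5 + 3*q^4 - 55*q^3 - 227*q^2 - 282*q - 112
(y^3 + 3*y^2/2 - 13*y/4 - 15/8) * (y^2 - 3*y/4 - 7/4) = y^5 + 3*y^4/4 - 49*y^3/8 - 33*y^2/16 + 227*y/32 + 105/32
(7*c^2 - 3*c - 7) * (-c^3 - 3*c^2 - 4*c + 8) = -7*c^5 - 18*c^4 - 12*c^3 + 89*c^2 + 4*c - 56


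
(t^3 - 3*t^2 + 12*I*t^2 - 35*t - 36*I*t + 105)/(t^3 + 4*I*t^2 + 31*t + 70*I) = (t^2 + t*(-3 + 5*I) - 15*I)/(t^2 - 3*I*t + 10)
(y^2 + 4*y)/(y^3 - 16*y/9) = 9*(y + 4)/(9*y^2 - 16)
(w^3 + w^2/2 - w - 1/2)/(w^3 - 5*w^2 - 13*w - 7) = (2*w^2 - w - 1)/(2*(w^2 - 6*w - 7))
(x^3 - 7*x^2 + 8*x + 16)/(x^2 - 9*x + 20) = (x^2 - 3*x - 4)/(x - 5)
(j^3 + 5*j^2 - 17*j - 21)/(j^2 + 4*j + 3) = (j^2 + 4*j - 21)/(j + 3)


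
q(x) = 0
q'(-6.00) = 0.00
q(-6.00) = 0.00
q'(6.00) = 0.00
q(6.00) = 0.00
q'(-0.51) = 0.00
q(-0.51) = 0.00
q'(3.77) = 0.00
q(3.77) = 0.00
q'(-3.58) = 0.00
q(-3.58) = 0.00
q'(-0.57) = 0.00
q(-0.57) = 0.00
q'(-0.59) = 0.00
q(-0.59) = 0.00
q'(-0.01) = 0.00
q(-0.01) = 0.00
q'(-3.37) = 0.00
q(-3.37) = 0.00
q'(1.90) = 0.00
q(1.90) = 0.00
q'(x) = 0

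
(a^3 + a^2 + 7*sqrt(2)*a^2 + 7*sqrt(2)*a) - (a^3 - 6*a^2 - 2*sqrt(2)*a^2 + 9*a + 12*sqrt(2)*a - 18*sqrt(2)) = 7*a^2 + 9*sqrt(2)*a^2 - 9*a - 5*sqrt(2)*a + 18*sqrt(2)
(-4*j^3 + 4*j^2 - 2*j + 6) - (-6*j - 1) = -4*j^3 + 4*j^2 + 4*j + 7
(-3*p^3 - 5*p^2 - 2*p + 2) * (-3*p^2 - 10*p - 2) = 9*p^5 + 45*p^4 + 62*p^3 + 24*p^2 - 16*p - 4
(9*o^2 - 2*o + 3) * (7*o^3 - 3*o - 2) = 63*o^5 - 14*o^4 - 6*o^3 - 12*o^2 - 5*o - 6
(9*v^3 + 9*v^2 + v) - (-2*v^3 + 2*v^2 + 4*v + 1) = 11*v^3 + 7*v^2 - 3*v - 1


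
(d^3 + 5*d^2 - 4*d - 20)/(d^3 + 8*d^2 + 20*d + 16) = (d^2 + 3*d - 10)/(d^2 + 6*d + 8)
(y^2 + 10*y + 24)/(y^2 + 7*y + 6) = (y + 4)/(y + 1)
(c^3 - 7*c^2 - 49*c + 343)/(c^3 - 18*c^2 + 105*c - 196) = (c + 7)/(c - 4)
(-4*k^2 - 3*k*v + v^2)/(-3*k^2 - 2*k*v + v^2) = (-4*k + v)/(-3*k + v)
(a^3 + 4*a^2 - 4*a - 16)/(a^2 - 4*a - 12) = (a^2 + 2*a - 8)/(a - 6)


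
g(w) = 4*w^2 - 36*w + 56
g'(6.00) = 12.00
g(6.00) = -16.00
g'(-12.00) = -132.00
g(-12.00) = 1064.00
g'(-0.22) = -37.76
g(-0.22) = 64.11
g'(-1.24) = -45.92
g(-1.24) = 106.79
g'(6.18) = 13.44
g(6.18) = -13.71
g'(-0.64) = -41.12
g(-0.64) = 80.68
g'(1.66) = -22.72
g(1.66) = 7.26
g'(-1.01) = -44.08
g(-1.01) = 96.44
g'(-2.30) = -54.40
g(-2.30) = 159.96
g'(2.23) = -18.16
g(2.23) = -4.39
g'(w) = 8*w - 36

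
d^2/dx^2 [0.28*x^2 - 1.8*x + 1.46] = 0.560000000000000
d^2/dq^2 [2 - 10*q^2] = -20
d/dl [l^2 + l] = 2*l + 1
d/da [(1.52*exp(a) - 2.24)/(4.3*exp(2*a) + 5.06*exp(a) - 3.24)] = (-6.536*exp(2*a) + 19.264*exp(a) + 6.4096)*exp(a)/(18.49*exp(4*a) + 43.516*exp(3*a) - 2.2604*exp(2*a) - 32.7888*exp(a) + 10.4976)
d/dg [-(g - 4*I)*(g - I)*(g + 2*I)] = -3*g^2 + 6*I*g - 6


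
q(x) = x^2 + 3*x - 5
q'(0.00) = 3.00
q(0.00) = -5.00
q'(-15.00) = -27.00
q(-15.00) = 175.00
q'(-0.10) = 2.80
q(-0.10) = -5.29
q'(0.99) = 4.98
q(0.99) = -1.05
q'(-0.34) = 2.32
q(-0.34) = -5.90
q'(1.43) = 5.86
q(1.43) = 1.33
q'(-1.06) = 0.88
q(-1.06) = -7.06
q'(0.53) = 4.06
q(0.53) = -3.13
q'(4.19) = 11.38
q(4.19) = 25.13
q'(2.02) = 7.04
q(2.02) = 5.14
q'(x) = 2*x + 3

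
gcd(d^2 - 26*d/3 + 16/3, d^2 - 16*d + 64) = d - 8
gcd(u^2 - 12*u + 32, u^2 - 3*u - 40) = u - 8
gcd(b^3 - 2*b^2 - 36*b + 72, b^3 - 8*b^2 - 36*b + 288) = b^2 - 36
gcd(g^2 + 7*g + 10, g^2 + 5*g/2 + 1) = g + 2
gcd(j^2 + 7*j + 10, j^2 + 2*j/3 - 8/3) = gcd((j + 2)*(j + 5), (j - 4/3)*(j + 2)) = j + 2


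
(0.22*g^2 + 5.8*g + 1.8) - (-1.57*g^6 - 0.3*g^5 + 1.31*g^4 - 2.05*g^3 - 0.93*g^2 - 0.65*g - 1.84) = 1.57*g^6 + 0.3*g^5 - 1.31*g^4 + 2.05*g^3 + 1.15*g^2 + 6.45*g + 3.64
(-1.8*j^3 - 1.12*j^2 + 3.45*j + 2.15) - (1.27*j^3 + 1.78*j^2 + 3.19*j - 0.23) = -3.07*j^3 - 2.9*j^2 + 0.26*j + 2.38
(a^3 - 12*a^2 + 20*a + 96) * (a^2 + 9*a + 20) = a^5 - 3*a^4 - 68*a^3 + 36*a^2 + 1264*a + 1920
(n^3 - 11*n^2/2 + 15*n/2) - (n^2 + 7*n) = n^3 - 13*n^2/2 + n/2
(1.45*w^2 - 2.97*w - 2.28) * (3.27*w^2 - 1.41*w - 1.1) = 4.7415*w^4 - 11.7564*w^3 - 4.8629*w^2 + 6.4818*w + 2.508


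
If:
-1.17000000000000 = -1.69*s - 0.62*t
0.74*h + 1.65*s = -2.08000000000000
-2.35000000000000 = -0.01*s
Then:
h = -526.80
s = 235.00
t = -638.68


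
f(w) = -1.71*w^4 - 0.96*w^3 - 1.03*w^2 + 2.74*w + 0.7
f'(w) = -6.84*w^3 - 2.88*w^2 - 2.06*w + 2.74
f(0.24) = 1.28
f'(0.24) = 1.99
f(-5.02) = -1003.52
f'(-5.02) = 805.81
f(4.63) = -889.79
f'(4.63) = -747.43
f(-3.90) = -364.30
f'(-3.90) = 372.71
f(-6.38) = -2642.61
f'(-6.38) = 1674.96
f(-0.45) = -0.72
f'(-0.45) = 3.71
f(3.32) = -244.44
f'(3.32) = -286.15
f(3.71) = -376.29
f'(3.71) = -393.83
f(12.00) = -37232.18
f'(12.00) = -12256.22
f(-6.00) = -2061.62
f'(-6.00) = 1388.86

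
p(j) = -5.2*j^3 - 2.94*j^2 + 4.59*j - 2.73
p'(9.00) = -1311.93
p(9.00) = -3990.36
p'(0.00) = 4.59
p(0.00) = -2.73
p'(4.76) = -376.86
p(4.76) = -608.32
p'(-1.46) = -20.08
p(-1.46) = 0.48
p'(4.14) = -287.13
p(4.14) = -403.10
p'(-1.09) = -7.54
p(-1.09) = -4.49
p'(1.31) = -29.88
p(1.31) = -13.45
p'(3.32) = -186.88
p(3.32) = -210.19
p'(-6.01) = -523.54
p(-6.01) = 992.32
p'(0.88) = -12.67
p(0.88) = -4.51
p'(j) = -15.6*j^2 - 5.88*j + 4.59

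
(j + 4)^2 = j^2 + 8*j + 16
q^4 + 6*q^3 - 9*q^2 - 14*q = q*(q - 2)*(q + 1)*(q + 7)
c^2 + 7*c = c*(c + 7)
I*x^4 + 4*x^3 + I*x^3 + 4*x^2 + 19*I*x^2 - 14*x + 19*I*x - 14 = (x - 7*I)*(x + I)*(x + 2*I)*(I*x + I)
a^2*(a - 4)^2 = a^4 - 8*a^3 + 16*a^2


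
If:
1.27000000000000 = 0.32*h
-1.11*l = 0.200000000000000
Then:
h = 3.97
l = -0.18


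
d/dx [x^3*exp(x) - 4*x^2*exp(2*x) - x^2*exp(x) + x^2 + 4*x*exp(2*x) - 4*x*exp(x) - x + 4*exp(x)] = x^3*exp(x) - 8*x^2*exp(2*x) + 2*x^2*exp(x) - 6*x*exp(x) + 2*x + 4*exp(2*x) - 1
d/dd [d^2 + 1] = 2*d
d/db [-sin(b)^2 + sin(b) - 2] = -sin(2*b) + cos(b)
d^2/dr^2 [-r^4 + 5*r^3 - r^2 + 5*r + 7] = -12*r^2 + 30*r - 2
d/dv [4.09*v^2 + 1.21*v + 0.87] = 8.18*v + 1.21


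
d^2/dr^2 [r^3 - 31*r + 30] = 6*r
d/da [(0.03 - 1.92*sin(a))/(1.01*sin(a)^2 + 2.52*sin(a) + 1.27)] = (1.9392*sin(a)^2 - 0.0606*sin(a) - 2.514)*cos(a)/(1.0201*sin(a)^4 + 5.0904*sin(a)^3 + 8.9158*sin(a)^2 + 6.4008*sin(a) + 1.6129)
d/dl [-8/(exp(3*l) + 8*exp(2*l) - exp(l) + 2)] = (24*exp(2*l) + 128*exp(l) - 8)*exp(l)/(exp(3*l) + 8*exp(2*l) - exp(l) + 2)^2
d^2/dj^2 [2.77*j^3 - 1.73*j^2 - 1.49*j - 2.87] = 16.62*j - 3.46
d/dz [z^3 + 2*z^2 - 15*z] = 3*z^2 + 4*z - 15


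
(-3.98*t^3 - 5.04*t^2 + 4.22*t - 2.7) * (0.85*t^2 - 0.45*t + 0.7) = -3.383*t^5 - 2.493*t^4 + 3.069*t^3 - 7.722*t^2 + 4.169*t - 1.89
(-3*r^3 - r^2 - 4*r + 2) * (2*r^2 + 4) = -6*r^5 - 2*r^4 - 20*r^3 - 16*r + 8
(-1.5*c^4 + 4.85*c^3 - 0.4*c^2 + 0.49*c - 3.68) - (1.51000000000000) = -1.5*c^4 + 4.85*c^3 - 0.4*c^2 + 0.49*c - 5.19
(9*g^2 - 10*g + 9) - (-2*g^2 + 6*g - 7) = 11*g^2 - 16*g + 16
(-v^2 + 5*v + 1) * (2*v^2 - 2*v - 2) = -2*v^4 + 12*v^3 - 6*v^2 - 12*v - 2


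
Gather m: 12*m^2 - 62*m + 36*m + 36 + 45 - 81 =12*m^2 - 26*m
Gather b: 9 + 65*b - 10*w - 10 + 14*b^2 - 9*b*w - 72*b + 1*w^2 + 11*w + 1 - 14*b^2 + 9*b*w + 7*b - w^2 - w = 0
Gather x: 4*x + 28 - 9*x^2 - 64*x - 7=-9*x^2 - 60*x + 21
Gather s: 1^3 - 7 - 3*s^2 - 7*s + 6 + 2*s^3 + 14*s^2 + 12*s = 2*s^3 + 11*s^2 + 5*s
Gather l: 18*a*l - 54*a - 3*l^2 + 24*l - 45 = -54*a - 3*l^2 + l*(18*a + 24) - 45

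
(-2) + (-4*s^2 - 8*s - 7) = -4*s^2 - 8*s - 9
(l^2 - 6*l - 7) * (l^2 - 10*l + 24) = l^4 - 16*l^3 + 77*l^2 - 74*l - 168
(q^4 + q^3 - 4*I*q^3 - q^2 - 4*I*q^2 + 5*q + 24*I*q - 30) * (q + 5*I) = q^5 + q^4 + I*q^4 + 19*q^3 + I*q^3 + 25*q^2 + 19*I*q^2 - 150*q + 25*I*q - 150*I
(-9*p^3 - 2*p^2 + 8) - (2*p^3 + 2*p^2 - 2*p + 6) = -11*p^3 - 4*p^2 + 2*p + 2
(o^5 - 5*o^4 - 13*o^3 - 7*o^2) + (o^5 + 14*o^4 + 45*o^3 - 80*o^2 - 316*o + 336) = 2*o^5 + 9*o^4 + 32*o^3 - 87*o^2 - 316*o + 336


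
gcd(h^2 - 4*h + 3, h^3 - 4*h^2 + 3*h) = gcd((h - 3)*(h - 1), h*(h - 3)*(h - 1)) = h^2 - 4*h + 3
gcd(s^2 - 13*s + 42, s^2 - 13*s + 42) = s^2 - 13*s + 42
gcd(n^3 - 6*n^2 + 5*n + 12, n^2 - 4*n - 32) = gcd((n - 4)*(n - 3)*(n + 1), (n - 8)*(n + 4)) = 1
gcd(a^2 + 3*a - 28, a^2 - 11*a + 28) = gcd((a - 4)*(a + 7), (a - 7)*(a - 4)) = a - 4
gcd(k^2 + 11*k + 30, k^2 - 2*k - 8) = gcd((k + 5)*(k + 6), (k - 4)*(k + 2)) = 1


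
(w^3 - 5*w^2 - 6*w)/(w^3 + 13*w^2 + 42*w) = (w^2 - 5*w - 6)/(w^2 + 13*w + 42)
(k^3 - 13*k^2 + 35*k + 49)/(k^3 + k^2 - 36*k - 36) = (k^2 - 14*k + 49)/(k^2 - 36)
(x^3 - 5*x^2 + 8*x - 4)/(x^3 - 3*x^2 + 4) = (x - 1)/(x + 1)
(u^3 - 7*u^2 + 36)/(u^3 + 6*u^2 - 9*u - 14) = (u^3 - 7*u^2 + 36)/(u^3 + 6*u^2 - 9*u - 14)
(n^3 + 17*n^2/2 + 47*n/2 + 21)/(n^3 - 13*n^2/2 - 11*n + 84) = (n^2 + 5*n + 6)/(n^2 - 10*n + 24)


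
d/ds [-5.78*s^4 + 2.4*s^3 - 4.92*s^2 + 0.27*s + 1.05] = -23.12*s^3 + 7.2*s^2 - 9.84*s + 0.27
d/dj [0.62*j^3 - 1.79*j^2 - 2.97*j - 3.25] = 1.86*j^2 - 3.58*j - 2.97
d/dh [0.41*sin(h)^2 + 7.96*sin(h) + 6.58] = (0.82*sin(h) + 7.96)*cos(h)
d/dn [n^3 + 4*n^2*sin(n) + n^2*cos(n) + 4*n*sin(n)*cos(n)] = -n^2*sin(n) + 4*n^2*cos(n) + 3*n^2 + 8*n*sin(n) + 2*n*cos(n) + 4*n*cos(2*n) + 2*sin(2*n)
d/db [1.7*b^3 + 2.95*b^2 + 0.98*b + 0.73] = 5.1*b^2 + 5.9*b + 0.98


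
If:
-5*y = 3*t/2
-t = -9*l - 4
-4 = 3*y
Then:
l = 4/81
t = 40/9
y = -4/3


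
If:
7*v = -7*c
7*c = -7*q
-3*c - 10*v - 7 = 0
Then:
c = 1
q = -1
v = -1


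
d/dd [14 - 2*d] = -2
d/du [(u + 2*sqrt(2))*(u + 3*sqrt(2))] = 2*u + 5*sqrt(2)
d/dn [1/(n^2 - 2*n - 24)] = 2*(1 - n)/(-n^2 + 2*n + 24)^2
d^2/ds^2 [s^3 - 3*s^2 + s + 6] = 6*s - 6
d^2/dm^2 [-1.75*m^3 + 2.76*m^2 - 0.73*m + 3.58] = 5.52 - 10.5*m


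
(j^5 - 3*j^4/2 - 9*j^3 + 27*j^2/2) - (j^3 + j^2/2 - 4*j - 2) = j^5 - 3*j^4/2 - 10*j^3 + 13*j^2 + 4*j + 2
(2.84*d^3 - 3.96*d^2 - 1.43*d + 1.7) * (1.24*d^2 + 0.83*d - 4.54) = 3.5216*d^5 - 2.5532*d^4 - 17.9536*d^3 + 18.8995*d^2 + 7.9032*d - 7.718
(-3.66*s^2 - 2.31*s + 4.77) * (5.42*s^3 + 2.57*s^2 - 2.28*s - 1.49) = -19.8372*s^5 - 21.9264*s^4 + 28.2615*s^3 + 22.9791*s^2 - 7.4337*s - 7.1073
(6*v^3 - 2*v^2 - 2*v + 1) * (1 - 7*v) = -42*v^4 + 20*v^3 + 12*v^2 - 9*v + 1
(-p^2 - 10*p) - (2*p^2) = -3*p^2 - 10*p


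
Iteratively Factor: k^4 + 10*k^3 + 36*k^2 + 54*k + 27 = (k + 1)*(k^3 + 9*k^2 + 27*k + 27) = (k + 1)*(k + 3)*(k^2 + 6*k + 9) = (k + 1)*(k + 3)^2*(k + 3)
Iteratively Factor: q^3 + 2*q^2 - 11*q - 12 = (q + 4)*(q^2 - 2*q - 3) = (q - 3)*(q + 4)*(q + 1)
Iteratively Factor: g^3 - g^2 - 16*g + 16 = (g - 1)*(g^2 - 16) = (g - 1)*(g + 4)*(g - 4)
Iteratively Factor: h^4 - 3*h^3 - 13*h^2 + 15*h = (h)*(h^3 - 3*h^2 - 13*h + 15) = h*(h - 1)*(h^2 - 2*h - 15) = h*(h - 5)*(h - 1)*(h + 3)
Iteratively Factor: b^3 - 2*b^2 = (b)*(b^2 - 2*b) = b*(b - 2)*(b)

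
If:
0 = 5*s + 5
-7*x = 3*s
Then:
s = -1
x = 3/7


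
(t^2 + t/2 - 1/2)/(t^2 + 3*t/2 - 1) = (t + 1)/(t + 2)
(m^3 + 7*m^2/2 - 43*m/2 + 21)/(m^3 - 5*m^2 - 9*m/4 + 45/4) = 2*(m^2 + 5*m - 14)/(2*m^2 - 7*m - 15)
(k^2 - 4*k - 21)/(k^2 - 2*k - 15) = (k - 7)/(k - 5)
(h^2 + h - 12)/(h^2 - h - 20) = (h - 3)/(h - 5)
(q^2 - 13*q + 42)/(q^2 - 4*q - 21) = (q - 6)/(q + 3)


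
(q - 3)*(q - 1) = q^2 - 4*q + 3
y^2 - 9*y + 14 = (y - 7)*(y - 2)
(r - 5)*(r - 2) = r^2 - 7*r + 10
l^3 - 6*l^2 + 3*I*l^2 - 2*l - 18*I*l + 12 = (l - 6)*(l + I)*(l + 2*I)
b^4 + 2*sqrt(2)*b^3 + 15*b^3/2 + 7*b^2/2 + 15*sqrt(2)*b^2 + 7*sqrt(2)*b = b*(b + 1/2)*(b + 7)*(b + 2*sqrt(2))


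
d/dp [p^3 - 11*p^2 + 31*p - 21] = 3*p^2 - 22*p + 31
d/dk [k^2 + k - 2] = 2*k + 1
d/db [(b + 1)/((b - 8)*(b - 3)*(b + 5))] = (-2*b^3 + 3*b^2 + 12*b + 151)/(b^6 - 12*b^5 - 26*b^4 + 612*b^3 - 479*b^2 - 7440*b + 14400)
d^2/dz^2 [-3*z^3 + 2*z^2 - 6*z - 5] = 4 - 18*z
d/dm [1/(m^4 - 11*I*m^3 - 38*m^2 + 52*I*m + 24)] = (-4*m^3 + 33*I*m^2 + 76*m - 52*I)/(m^4 - 11*I*m^3 - 38*m^2 + 52*I*m + 24)^2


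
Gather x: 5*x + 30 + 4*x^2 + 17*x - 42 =4*x^2 + 22*x - 12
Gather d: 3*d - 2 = 3*d - 2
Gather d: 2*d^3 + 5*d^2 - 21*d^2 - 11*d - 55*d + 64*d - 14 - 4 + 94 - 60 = 2*d^3 - 16*d^2 - 2*d + 16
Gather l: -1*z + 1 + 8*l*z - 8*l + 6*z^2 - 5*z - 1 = l*(8*z - 8) + 6*z^2 - 6*z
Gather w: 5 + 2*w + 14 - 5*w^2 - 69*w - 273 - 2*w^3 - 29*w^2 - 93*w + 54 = -2*w^3 - 34*w^2 - 160*w - 200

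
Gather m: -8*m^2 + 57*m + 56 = -8*m^2 + 57*m + 56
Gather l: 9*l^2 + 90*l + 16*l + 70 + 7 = 9*l^2 + 106*l + 77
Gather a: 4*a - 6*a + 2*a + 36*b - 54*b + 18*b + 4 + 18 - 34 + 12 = 0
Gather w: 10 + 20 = 30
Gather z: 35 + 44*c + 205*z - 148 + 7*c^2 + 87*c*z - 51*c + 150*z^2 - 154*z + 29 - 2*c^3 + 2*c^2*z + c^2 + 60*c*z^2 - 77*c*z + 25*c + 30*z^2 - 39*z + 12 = -2*c^3 + 8*c^2 + 18*c + z^2*(60*c + 180) + z*(2*c^2 + 10*c + 12) - 72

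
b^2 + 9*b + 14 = (b + 2)*(b + 7)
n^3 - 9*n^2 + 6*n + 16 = (n - 8)*(n - 2)*(n + 1)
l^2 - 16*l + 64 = (l - 8)^2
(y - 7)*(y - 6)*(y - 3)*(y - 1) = y^4 - 17*y^3 + 97*y^2 - 207*y + 126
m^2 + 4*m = m*(m + 4)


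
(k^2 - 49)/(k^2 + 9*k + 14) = (k - 7)/(k + 2)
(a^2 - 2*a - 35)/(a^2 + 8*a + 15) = (a - 7)/(a + 3)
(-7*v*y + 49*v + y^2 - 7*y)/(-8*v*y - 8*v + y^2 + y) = (7*v*y - 49*v - y^2 + 7*y)/(8*v*y + 8*v - y^2 - y)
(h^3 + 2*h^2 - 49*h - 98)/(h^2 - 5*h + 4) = (h^3 + 2*h^2 - 49*h - 98)/(h^2 - 5*h + 4)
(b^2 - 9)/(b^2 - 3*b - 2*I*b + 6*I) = (b + 3)/(b - 2*I)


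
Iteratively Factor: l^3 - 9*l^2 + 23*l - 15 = (l - 3)*(l^2 - 6*l + 5) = (l - 3)*(l - 1)*(l - 5)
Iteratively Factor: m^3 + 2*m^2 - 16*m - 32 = (m - 4)*(m^2 + 6*m + 8) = (m - 4)*(m + 2)*(m + 4)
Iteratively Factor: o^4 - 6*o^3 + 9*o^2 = (o - 3)*(o^3 - 3*o^2) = (o - 3)^2*(o^2) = o*(o - 3)^2*(o)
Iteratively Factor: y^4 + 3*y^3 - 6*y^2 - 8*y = (y + 1)*(y^3 + 2*y^2 - 8*y) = (y + 1)*(y + 4)*(y^2 - 2*y) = y*(y + 1)*(y + 4)*(y - 2)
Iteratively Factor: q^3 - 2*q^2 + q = (q - 1)*(q^2 - q) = q*(q - 1)*(q - 1)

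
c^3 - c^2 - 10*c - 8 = (c - 4)*(c + 1)*(c + 2)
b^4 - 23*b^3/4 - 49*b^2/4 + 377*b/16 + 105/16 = (b - 7)*(b - 3/2)*(b + 1/4)*(b + 5/2)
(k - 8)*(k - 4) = k^2 - 12*k + 32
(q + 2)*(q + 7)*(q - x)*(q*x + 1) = q^4*x - q^3*x^2 + 9*q^3*x + q^3 - 9*q^2*x^2 + 13*q^2*x + 9*q^2 - 14*q*x^2 - 9*q*x + 14*q - 14*x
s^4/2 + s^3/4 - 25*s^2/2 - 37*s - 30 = (s/2 + 1)*(s - 6)*(s + 2)*(s + 5/2)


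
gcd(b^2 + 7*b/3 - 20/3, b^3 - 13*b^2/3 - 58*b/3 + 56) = b + 4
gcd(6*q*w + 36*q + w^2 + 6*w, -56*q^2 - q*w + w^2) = 1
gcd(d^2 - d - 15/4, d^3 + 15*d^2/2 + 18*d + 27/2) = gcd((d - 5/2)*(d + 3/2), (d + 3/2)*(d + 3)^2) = d + 3/2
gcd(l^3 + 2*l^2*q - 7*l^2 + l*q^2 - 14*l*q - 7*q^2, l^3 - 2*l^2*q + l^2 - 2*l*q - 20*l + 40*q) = 1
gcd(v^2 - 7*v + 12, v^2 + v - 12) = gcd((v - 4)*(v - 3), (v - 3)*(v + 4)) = v - 3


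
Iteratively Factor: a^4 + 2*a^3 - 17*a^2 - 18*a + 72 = (a + 4)*(a^3 - 2*a^2 - 9*a + 18) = (a - 2)*(a + 4)*(a^2 - 9) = (a - 2)*(a + 3)*(a + 4)*(a - 3)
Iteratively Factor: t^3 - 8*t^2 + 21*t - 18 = (t - 3)*(t^2 - 5*t + 6) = (t - 3)*(t - 2)*(t - 3)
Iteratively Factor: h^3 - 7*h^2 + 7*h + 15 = (h - 3)*(h^2 - 4*h - 5) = (h - 5)*(h - 3)*(h + 1)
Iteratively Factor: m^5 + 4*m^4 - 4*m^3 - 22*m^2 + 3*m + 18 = (m + 3)*(m^4 + m^3 - 7*m^2 - m + 6) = (m - 2)*(m + 3)*(m^3 + 3*m^2 - m - 3) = (m - 2)*(m + 3)^2*(m^2 - 1) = (m - 2)*(m + 1)*(m + 3)^2*(m - 1)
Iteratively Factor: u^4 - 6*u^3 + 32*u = (u - 4)*(u^3 - 2*u^2 - 8*u) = (u - 4)^2*(u^2 + 2*u) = (u - 4)^2*(u + 2)*(u)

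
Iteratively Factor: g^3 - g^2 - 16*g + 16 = (g - 1)*(g^2 - 16) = (g - 1)*(g + 4)*(g - 4)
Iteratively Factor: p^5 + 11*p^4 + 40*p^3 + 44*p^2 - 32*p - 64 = (p + 2)*(p^4 + 9*p^3 + 22*p^2 - 32) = (p + 2)^2*(p^3 + 7*p^2 + 8*p - 16) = (p - 1)*(p + 2)^2*(p^2 + 8*p + 16) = (p - 1)*(p + 2)^2*(p + 4)*(p + 4)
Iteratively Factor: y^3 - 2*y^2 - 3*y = (y + 1)*(y^2 - 3*y) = (y - 3)*(y + 1)*(y)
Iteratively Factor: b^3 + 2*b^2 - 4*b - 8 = (b + 2)*(b^2 - 4) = (b + 2)^2*(b - 2)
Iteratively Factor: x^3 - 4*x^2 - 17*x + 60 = (x - 5)*(x^2 + x - 12) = (x - 5)*(x + 4)*(x - 3)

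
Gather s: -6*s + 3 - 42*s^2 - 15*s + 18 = -42*s^2 - 21*s + 21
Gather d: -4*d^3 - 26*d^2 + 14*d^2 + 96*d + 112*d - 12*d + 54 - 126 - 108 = -4*d^3 - 12*d^2 + 196*d - 180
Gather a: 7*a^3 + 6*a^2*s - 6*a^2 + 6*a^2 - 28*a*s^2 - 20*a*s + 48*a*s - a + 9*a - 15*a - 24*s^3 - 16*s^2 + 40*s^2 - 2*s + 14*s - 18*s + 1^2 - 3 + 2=7*a^3 + 6*a^2*s + a*(-28*s^2 + 28*s - 7) - 24*s^3 + 24*s^2 - 6*s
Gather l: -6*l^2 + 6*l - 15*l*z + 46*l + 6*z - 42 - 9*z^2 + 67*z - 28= -6*l^2 + l*(52 - 15*z) - 9*z^2 + 73*z - 70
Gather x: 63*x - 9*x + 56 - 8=54*x + 48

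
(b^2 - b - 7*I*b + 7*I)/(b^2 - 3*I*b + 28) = (b - 1)/(b + 4*I)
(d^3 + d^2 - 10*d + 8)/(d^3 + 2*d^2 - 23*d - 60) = (d^2 - 3*d + 2)/(d^2 - 2*d - 15)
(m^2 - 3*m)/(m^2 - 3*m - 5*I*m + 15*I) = m/(m - 5*I)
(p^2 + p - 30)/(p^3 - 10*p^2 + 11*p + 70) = (p + 6)/(p^2 - 5*p - 14)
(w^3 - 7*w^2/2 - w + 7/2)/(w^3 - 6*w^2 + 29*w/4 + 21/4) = 2*(w^2 - 1)/(2*w^2 - 5*w - 3)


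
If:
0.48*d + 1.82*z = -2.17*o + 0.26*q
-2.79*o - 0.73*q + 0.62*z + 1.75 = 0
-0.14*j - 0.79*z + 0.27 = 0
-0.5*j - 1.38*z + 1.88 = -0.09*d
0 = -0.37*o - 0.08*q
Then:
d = 15.21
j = 10.87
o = -1.31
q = 6.05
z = -1.58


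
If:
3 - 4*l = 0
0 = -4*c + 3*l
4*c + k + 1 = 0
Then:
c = 9/16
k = -13/4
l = 3/4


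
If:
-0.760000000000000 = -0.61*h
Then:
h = 1.25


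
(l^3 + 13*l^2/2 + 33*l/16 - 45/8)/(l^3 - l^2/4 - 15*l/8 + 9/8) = (4*l^2 + 29*l + 30)/(2*(2*l^2 + l - 3))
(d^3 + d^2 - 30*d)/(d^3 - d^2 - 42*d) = (d - 5)/(d - 7)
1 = 1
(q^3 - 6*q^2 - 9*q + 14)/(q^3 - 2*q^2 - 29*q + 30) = (q^2 - 5*q - 14)/(q^2 - q - 30)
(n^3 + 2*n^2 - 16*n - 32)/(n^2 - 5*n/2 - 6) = 2*(n^2 + 6*n + 8)/(2*n + 3)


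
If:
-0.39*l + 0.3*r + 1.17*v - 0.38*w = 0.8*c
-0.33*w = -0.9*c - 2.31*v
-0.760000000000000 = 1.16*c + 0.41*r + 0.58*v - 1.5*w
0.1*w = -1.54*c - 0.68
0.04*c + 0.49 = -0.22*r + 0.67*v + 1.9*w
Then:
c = -0.45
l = 1.11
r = -0.34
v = 0.20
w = 0.14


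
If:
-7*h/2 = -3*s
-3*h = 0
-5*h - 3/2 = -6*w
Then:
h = 0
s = 0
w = 1/4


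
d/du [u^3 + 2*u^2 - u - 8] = 3*u^2 + 4*u - 1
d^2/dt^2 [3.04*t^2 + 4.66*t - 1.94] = 6.08000000000000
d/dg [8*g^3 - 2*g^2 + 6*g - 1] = 24*g^2 - 4*g + 6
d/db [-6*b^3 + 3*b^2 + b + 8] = -18*b^2 + 6*b + 1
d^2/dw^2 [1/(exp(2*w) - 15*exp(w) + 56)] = ((15 - 4*exp(w))*(exp(2*w) - 15*exp(w) + 56) + 2*(2*exp(w) - 15)^2*exp(w))*exp(w)/(exp(2*w) - 15*exp(w) + 56)^3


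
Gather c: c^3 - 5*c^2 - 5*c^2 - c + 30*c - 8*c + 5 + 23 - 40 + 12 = c^3 - 10*c^2 + 21*c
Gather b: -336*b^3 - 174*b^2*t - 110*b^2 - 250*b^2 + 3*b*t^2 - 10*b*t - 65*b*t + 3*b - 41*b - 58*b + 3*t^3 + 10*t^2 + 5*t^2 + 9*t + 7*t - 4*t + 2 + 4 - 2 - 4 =-336*b^3 + b^2*(-174*t - 360) + b*(3*t^2 - 75*t - 96) + 3*t^3 + 15*t^2 + 12*t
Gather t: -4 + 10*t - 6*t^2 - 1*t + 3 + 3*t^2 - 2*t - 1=-3*t^2 + 7*t - 2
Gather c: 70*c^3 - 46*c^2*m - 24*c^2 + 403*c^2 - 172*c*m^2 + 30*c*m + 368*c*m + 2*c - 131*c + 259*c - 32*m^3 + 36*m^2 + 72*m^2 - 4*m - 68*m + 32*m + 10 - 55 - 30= 70*c^3 + c^2*(379 - 46*m) + c*(-172*m^2 + 398*m + 130) - 32*m^3 + 108*m^2 - 40*m - 75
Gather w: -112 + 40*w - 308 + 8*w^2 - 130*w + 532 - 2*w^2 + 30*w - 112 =6*w^2 - 60*w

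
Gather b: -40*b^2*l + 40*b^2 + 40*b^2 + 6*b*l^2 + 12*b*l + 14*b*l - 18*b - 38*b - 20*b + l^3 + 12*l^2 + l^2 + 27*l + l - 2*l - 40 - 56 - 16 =b^2*(80 - 40*l) + b*(6*l^2 + 26*l - 76) + l^3 + 13*l^2 + 26*l - 112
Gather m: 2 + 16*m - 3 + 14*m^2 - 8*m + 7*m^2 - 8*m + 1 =21*m^2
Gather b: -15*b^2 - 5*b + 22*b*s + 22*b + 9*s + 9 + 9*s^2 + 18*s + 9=-15*b^2 + b*(22*s + 17) + 9*s^2 + 27*s + 18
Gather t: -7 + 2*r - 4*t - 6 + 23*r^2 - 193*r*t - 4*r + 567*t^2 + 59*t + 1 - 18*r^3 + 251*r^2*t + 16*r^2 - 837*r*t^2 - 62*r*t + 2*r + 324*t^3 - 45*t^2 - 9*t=-18*r^3 + 39*r^2 + 324*t^3 + t^2*(522 - 837*r) + t*(251*r^2 - 255*r + 46) - 12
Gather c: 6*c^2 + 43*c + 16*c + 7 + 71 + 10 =6*c^2 + 59*c + 88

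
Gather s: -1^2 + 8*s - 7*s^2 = -7*s^2 + 8*s - 1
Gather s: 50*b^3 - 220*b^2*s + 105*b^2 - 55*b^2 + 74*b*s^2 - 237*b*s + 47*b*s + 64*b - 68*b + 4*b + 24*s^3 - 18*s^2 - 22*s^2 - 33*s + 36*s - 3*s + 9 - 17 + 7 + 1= 50*b^3 + 50*b^2 + 24*s^3 + s^2*(74*b - 40) + s*(-220*b^2 - 190*b)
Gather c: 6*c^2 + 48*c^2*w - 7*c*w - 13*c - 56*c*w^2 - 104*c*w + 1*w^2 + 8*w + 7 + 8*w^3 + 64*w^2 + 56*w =c^2*(48*w + 6) + c*(-56*w^2 - 111*w - 13) + 8*w^3 + 65*w^2 + 64*w + 7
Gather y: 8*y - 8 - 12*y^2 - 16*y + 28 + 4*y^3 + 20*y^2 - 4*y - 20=4*y^3 + 8*y^2 - 12*y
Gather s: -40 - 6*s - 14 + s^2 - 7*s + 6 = s^2 - 13*s - 48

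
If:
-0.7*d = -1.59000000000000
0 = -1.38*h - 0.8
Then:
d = 2.27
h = -0.58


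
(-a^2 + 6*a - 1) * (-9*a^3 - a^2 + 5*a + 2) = 9*a^5 - 53*a^4 - 2*a^3 + 29*a^2 + 7*a - 2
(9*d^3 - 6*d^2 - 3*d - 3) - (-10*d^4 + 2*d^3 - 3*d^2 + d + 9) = 10*d^4 + 7*d^3 - 3*d^2 - 4*d - 12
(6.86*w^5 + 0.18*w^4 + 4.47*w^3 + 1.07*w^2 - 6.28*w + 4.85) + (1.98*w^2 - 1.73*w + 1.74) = 6.86*w^5 + 0.18*w^4 + 4.47*w^3 + 3.05*w^2 - 8.01*w + 6.59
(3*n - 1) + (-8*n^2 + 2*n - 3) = -8*n^2 + 5*n - 4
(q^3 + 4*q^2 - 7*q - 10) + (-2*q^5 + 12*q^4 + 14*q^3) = -2*q^5 + 12*q^4 + 15*q^3 + 4*q^2 - 7*q - 10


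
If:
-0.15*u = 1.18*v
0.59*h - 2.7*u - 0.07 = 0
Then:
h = 0.11864406779661 - 36.0*v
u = -7.86666666666667*v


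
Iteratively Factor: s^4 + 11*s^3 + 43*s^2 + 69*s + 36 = (s + 3)*(s^3 + 8*s^2 + 19*s + 12) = (s + 3)^2*(s^2 + 5*s + 4) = (s + 1)*(s + 3)^2*(s + 4)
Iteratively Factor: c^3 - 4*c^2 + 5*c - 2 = (c - 1)*(c^2 - 3*c + 2) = (c - 1)^2*(c - 2)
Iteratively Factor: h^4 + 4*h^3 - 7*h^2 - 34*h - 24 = (h + 1)*(h^3 + 3*h^2 - 10*h - 24) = (h + 1)*(h + 2)*(h^2 + h - 12) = (h - 3)*(h + 1)*(h + 2)*(h + 4)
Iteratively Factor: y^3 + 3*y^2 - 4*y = (y)*(y^2 + 3*y - 4) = y*(y - 1)*(y + 4)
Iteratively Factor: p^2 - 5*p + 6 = (p - 2)*(p - 3)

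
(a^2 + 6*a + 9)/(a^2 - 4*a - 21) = (a + 3)/(a - 7)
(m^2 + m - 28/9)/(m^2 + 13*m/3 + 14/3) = (m - 4/3)/(m + 2)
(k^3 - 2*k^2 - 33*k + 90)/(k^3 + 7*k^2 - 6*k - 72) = (k - 5)/(k + 4)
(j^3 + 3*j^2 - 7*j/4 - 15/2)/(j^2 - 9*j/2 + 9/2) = (j^2 + 9*j/2 + 5)/(j - 3)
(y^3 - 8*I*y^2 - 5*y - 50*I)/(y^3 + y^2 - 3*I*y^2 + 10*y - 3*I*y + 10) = (y - 5*I)/(y + 1)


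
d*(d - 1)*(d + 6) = d^3 + 5*d^2 - 6*d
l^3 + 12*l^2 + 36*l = l*(l + 6)^2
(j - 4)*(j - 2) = j^2 - 6*j + 8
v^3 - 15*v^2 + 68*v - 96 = (v - 8)*(v - 4)*(v - 3)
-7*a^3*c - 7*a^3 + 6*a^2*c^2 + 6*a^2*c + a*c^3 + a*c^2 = (-a + c)*(7*a + c)*(a*c + a)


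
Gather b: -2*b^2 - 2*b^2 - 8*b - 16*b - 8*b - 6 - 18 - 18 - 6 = -4*b^2 - 32*b - 48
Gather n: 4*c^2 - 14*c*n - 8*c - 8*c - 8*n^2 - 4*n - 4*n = 4*c^2 - 16*c - 8*n^2 + n*(-14*c - 8)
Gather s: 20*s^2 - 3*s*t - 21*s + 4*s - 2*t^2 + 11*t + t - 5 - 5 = 20*s^2 + s*(-3*t - 17) - 2*t^2 + 12*t - 10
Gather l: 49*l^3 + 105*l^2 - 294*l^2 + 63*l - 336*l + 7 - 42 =49*l^3 - 189*l^2 - 273*l - 35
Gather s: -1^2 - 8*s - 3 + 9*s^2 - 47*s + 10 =9*s^2 - 55*s + 6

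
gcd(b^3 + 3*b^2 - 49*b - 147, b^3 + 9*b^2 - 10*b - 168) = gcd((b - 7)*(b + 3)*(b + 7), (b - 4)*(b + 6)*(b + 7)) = b + 7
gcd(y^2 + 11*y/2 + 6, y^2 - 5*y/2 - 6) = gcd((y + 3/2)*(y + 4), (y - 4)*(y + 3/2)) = y + 3/2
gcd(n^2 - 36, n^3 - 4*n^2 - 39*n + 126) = n + 6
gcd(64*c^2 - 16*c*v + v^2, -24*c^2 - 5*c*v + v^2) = -8*c + v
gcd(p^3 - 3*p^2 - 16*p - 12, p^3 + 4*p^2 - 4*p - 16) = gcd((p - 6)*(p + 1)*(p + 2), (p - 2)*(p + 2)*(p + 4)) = p + 2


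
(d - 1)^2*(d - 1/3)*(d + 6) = d^4 + 11*d^3/3 - 37*d^2/3 + 29*d/3 - 2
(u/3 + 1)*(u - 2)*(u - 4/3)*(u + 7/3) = u^4/3 + 2*u^3/3 - 73*u^2/27 - 82*u/27 + 56/9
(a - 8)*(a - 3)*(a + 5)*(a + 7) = a^4 + a^3 - 73*a^2 - 97*a + 840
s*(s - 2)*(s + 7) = s^3 + 5*s^2 - 14*s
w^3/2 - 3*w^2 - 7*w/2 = w*(w/2 + 1/2)*(w - 7)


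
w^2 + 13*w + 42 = (w + 6)*(w + 7)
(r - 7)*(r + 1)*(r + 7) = r^3 + r^2 - 49*r - 49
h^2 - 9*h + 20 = (h - 5)*(h - 4)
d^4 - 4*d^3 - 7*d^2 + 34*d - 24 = (d - 4)*(d - 2)*(d - 1)*(d + 3)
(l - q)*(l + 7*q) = l^2 + 6*l*q - 7*q^2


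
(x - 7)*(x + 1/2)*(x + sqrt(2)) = x^3 - 13*x^2/2 + sqrt(2)*x^2 - 13*sqrt(2)*x/2 - 7*x/2 - 7*sqrt(2)/2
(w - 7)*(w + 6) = w^2 - w - 42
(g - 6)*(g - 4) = g^2 - 10*g + 24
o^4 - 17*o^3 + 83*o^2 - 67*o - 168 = (o - 8)*(o - 7)*(o - 3)*(o + 1)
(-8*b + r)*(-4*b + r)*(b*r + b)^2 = 32*b^4*r^2 + 64*b^4*r + 32*b^4 - 12*b^3*r^3 - 24*b^3*r^2 - 12*b^3*r + b^2*r^4 + 2*b^2*r^3 + b^2*r^2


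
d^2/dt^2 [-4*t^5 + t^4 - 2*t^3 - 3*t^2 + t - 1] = -80*t^3 + 12*t^2 - 12*t - 6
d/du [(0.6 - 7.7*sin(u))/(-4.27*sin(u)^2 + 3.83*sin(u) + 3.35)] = (-32.879*sin(u)^2 + 5.124*sin(u) - 28.093)*cos(u)/(18.2329*sin(u)^4 - 32.7082*sin(u)^3 - 13.9401*sin(u)^2 + 25.661*sin(u) + 11.2225)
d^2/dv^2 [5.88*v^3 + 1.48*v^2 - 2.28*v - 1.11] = 35.28*v + 2.96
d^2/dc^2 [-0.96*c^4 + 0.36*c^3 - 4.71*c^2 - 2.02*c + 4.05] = -11.52*c^2 + 2.16*c - 9.42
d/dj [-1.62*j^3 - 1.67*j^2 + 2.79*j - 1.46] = -4.86*j^2 - 3.34*j + 2.79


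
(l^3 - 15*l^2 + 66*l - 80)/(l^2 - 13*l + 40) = l - 2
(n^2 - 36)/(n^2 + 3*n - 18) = (n - 6)/(n - 3)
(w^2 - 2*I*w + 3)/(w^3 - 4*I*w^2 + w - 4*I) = (w - 3*I)/(w^2 - 5*I*w - 4)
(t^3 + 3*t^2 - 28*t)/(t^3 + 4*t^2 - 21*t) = (t - 4)/(t - 3)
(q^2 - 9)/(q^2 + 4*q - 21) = (q + 3)/(q + 7)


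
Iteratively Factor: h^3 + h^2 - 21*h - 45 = (h + 3)*(h^2 - 2*h - 15) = (h + 3)^2*(h - 5)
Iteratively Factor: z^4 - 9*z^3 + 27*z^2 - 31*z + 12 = (z - 4)*(z^3 - 5*z^2 + 7*z - 3) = (z - 4)*(z - 1)*(z^2 - 4*z + 3) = (z - 4)*(z - 1)^2*(z - 3)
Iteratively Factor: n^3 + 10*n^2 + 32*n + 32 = (n + 4)*(n^2 + 6*n + 8) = (n + 4)^2*(n + 2)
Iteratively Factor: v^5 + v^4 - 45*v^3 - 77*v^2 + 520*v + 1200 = (v + 4)*(v^4 - 3*v^3 - 33*v^2 + 55*v + 300) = (v + 4)^2*(v^3 - 7*v^2 - 5*v + 75) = (v - 5)*(v + 4)^2*(v^2 - 2*v - 15) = (v - 5)^2*(v + 4)^2*(v + 3)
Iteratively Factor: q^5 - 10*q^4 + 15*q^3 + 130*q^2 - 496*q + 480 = (q + 4)*(q^4 - 14*q^3 + 71*q^2 - 154*q + 120) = (q - 5)*(q + 4)*(q^3 - 9*q^2 + 26*q - 24) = (q - 5)*(q - 3)*(q + 4)*(q^2 - 6*q + 8) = (q - 5)*(q - 3)*(q - 2)*(q + 4)*(q - 4)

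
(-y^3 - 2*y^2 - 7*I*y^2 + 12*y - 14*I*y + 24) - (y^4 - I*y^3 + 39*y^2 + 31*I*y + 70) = -y^4 - y^3 + I*y^3 - 41*y^2 - 7*I*y^2 + 12*y - 45*I*y - 46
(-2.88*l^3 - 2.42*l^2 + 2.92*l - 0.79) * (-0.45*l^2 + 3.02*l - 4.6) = 1.296*l^5 - 7.6086*l^4 + 4.6256*l^3 + 20.3059*l^2 - 15.8178*l + 3.634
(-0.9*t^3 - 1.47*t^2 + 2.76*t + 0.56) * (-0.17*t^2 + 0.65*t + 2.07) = 0.153*t^5 - 0.3351*t^4 - 3.2877*t^3 - 1.3441*t^2 + 6.0772*t + 1.1592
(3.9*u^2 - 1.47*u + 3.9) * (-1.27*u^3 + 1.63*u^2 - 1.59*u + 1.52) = -4.953*u^5 + 8.2239*u^4 - 13.5501*u^3 + 14.6223*u^2 - 8.4354*u + 5.928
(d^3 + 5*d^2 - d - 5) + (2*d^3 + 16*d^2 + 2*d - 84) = 3*d^3 + 21*d^2 + d - 89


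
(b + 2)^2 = b^2 + 4*b + 4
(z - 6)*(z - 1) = z^2 - 7*z + 6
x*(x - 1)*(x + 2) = x^3 + x^2 - 2*x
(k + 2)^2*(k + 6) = k^3 + 10*k^2 + 28*k + 24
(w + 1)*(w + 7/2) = w^2 + 9*w/2 + 7/2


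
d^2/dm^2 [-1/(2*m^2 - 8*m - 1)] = 4*(-2*m^2 + 8*m + 8*(m - 2)^2 + 1)/(-2*m^2 + 8*m + 1)^3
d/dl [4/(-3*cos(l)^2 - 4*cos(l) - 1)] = -8*(3*cos(l) + 2)*sin(l)/(3*cos(l)^2 + 4*cos(l) + 1)^2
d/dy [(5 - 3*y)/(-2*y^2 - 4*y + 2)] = (-3*y^2 + 10*y + 7)/(2*(y^4 + 4*y^3 + 2*y^2 - 4*y + 1))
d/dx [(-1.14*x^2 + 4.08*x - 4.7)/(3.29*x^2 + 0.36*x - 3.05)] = (-13.8336*x^2 + 37.88*x - 10.752)/(10.8241*x^4 + 2.3688*x^3 - 19.9394*x^2 - 2.196*x + 9.3025)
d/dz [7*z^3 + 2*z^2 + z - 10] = 21*z^2 + 4*z + 1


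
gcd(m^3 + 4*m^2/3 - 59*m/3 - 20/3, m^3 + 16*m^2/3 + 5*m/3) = m^2 + 16*m/3 + 5/3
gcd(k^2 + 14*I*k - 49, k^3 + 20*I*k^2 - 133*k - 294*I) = k^2 + 14*I*k - 49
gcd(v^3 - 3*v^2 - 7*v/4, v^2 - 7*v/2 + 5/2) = 1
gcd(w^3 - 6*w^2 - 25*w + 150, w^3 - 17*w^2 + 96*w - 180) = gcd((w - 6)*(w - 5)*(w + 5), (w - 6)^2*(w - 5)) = w^2 - 11*w + 30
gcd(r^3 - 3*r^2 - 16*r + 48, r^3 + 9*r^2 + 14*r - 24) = r + 4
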